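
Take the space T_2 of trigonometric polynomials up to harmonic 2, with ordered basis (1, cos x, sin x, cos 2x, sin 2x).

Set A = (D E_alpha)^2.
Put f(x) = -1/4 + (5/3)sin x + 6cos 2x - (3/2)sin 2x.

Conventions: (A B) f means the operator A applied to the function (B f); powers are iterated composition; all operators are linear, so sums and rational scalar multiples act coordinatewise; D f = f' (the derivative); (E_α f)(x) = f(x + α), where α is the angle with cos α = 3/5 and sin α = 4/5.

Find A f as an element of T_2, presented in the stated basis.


E_alpha f = -1/4 + (4/3)cos x + sin x - (78/25)cos 2x - (267/50)sin 2x
D E_alpha f = cos x - (4/3)sin x - (267/25)cos 2x + (156/25)sin 2x
E_alpha (D E_alpha) f = -(7/15)cos x - (8/5)sin x + (5613/625)cos 2x + (5316/625)sin 2x
D E_alpha (D E_alpha) f = -(8/5)cos x + (7/15)sin x + (10632/625)cos 2x - (11226/625)sin 2x

the result is g(x) = -(8/5)cos x + (7/15)sin x + (10632/625)cos 2x - (11226/625)sin 2x


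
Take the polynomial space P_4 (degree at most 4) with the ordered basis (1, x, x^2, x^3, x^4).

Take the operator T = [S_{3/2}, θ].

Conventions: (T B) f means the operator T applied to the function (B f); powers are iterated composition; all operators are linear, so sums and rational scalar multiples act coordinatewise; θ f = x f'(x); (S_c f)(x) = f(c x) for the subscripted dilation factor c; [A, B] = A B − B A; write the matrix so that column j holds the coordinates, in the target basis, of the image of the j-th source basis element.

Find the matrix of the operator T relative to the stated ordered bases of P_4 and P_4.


the matrix is [[0, 0, 0, 0, 0]; [0, 0, 0, 0, 0]; [0, 0, 0, 0, 0]; [0, 0, 0, 0, 0]; [0, 0, 0, 0, 0]] (rows listed top to bottom)

image of 1: 0
image of x: 0
image of x^2: 0
image of x^3: 0
image of x^4: 0
each image's coordinates form column j of the matrix


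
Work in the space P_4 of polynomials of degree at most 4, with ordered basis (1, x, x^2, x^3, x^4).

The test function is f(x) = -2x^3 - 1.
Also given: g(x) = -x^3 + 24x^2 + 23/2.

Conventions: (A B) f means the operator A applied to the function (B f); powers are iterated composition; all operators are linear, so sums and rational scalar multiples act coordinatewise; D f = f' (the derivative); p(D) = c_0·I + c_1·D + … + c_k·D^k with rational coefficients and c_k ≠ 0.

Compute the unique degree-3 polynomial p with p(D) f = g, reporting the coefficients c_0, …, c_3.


D^0 f = -2x^3 - 1
D^1 f = -6x^2
D^2 f = -12x
D^3 f = -12
matching coefficients of g against c_0 f + c_1 Df + … from the top degree down determines the c_i
solution: c_0 = 1/2, c_1 = -4, c_2 = 0, c_3 = -1

p(D) = (1/2)·I − 4·D − D^3, i.e. c_0 = 1/2, c_1 = -4, c_2 = 0, c_3 = -1


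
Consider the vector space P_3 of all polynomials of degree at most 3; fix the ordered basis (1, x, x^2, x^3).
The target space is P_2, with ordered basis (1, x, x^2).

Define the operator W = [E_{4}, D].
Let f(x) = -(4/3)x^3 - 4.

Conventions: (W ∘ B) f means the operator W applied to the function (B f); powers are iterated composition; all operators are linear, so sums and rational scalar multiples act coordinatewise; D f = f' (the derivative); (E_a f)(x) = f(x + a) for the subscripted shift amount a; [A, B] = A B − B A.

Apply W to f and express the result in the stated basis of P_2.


D f = -4x^2
E_{4} D f = -4x^2 - 32x - 64
E_{4} f = -(4/3)x^3 - 16x^2 - 64x - 268/3
D E_{4} f = -4x^2 - 32x - 64
[E_{4}, D] f = 0

the image equals g(x) = 0


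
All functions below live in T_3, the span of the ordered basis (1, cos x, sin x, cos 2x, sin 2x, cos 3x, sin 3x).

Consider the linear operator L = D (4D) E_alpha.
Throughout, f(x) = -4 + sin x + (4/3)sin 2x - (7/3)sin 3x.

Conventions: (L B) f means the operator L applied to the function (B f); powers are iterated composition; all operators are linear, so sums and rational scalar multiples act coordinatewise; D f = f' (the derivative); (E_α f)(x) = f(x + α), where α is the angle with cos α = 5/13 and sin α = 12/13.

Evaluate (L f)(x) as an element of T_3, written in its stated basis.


the image equals g(x) = -(48/13)cos x - (20/13)sin x - (2560/169)cos 2x + (7616/507)sin 2x - (69552/2197)cos 3x - (170940/2197)sin 3x

E_alpha f = -4 + (12/13)cos x + (5/13)sin x + (160/169)cos 2x - (476/507)sin 2x + (1932/2197)cos 3x + (14245/6591)sin 3x
D E_alpha f = (5/13)cos x - (12/13)sin x - (952/507)cos 2x - (320/169)sin 2x + (14245/2197)cos 3x - (5796/2197)sin 3x
(4D) E_alpha f = (20/13)cos x - (48/13)sin x - (3808/507)cos 2x - (1280/169)sin 2x + (56980/2197)cos 3x - (23184/2197)sin 3x
D (4D) E_alpha f = -(48/13)cos x - (20/13)sin x - (2560/169)cos 2x + (7616/507)sin 2x - (69552/2197)cos 3x - (170940/2197)sin 3x


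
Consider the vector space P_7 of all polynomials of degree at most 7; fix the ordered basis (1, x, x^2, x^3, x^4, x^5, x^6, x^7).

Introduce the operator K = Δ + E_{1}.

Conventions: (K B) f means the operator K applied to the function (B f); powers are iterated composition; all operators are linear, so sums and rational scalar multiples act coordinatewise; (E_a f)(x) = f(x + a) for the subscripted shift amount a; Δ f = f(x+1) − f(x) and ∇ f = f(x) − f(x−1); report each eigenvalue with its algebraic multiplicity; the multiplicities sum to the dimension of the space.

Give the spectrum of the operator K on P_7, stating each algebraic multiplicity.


λ = 1 (multiplicity 8)

image of 1: 1
image of x: x + 2
image of x^2: x^2 + 4x + 2
image of x^3: x^3 + 6x^2 + 6x + 2
image of x^4: x^4 + 8x^3 + 12x^2 + 8x + 2
image of x^5: x^5 + 10x^4 + 20x^3 + 20x^2 + 10x + 2
image of x^6: x^6 + 12x^5 + 30x^4 + 40x^3 + 30x^2 + 12x + 2
image of x^7: x^7 + 14x^6 + 42x^5 + 70x^4 + 70x^3 + 42x^2 + 14x + 2
the matrix is upper triangular; its diagonal is (1, 1, 1, 1, 1, 1, 1, 1)
for a triangular matrix the eigenvalues are the diagonal entries, with algebraic multiplicity their repetition count


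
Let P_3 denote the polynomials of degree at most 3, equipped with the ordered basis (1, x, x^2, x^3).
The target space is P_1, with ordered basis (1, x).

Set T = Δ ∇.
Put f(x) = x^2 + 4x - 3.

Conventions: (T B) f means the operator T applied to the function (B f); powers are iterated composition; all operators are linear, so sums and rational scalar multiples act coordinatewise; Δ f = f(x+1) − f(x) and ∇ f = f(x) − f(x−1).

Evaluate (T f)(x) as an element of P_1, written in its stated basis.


g(x) = 2

∇ f = 2x + 3
Δ ∇ f = 2


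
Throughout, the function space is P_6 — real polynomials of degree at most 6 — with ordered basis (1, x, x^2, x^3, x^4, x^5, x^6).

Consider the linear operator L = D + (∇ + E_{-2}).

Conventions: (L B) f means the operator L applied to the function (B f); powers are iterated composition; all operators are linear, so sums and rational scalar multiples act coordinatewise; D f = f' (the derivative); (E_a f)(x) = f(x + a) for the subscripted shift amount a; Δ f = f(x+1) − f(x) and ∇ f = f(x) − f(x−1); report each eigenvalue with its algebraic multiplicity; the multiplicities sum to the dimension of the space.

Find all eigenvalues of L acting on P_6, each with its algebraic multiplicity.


λ = 1 (multiplicity 7)

image of 1: 1
image of x: x
image of x^2: x^2 + 3
image of x^3: x^3 + 9x - 7
image of x^4: x^4 + 18x^2 - 28x + 15
image of x^5: x^5 + 30x^3 - 70x^2 + 75x - 31
image of x^6: x^6 + 45x^4 - 140x^3 + 225x^2 - 186x + 63
the matrix is upper triangular; its diagonal is (1, 1, 1, 1, 1, 1, 1)
for a triangular matrix the eigenvalues are the diagonal entries, with algebraic multiplicity their repetition count


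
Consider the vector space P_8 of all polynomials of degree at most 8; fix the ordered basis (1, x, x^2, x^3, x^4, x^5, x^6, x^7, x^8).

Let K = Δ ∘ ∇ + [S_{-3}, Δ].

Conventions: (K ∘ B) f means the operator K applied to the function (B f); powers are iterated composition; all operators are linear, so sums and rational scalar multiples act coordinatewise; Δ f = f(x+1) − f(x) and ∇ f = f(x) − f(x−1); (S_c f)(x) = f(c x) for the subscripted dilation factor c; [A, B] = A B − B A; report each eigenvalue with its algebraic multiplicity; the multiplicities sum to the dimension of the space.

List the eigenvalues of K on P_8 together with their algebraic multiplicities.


λ = 0 (multiplicity 9)

image of 1: 0
image of x: 4
image of x^2: -24x - 6
image of x^3: 108x^2 + 78x + 28
image of x^4: -432x^3 - 420x^2 - 336x - 78
image of x^5: 1620x^4 + 2180x^3 + 2520x^2 + 1210x + 244
image of x^6: -5832x^5 - 9690x^4 - 15120x^3 - 10770x^2 - 4392x - 726
image of x^7: 20412x^6 + 40866x^5 + 79380x^4 + 75670x^3 + 46116x^2 + 15302x + 2188
image of x^8: -69984x^7 - 163240x^6 - 381024x^5 - 453460x^4 - 368928x^3 - 183400x^2 - 52512x - 6558
the matrix is upper triangular; its diagonal is (0, 0, 0, 0, 0, 0, 0, 0, 0)
for a triangular matrix the eigenvalues are the diagonal entries, with algebraic multiplicity their repetition count


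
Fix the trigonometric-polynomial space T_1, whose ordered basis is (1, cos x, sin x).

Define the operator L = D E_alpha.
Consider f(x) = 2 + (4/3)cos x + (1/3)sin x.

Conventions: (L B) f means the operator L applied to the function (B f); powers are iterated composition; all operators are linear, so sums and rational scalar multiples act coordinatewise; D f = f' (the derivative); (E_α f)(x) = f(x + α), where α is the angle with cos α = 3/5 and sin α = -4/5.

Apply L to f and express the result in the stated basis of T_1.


E_alpha f = 2 + (8/15)cos x + (19/15)sin x
D E_alpha f = (19/15)cos x - (8/15)sin x

the image equals g(x) = (19/15)cos x - (8/15)sin x


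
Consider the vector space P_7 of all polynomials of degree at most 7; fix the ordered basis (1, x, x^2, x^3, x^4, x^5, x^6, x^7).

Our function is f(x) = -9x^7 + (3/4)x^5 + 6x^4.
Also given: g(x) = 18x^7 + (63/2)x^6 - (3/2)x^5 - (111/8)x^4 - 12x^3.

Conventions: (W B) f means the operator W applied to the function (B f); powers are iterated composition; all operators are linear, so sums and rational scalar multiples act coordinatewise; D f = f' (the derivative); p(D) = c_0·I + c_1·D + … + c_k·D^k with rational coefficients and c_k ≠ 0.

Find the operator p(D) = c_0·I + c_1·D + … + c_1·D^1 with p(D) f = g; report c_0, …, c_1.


c_0 = -2, c_1 = -1/2

D^0 f = -9x^7 + (3/4)x^5 + 6x^4
D^1 f = -63x^6 + (15/4)x^4 + 24x^3
matching coefficients of g against c_0 f + c_1 Df + … from the top degree down determines the c_i
solution: c_0 = -2, c_1 = -1/2


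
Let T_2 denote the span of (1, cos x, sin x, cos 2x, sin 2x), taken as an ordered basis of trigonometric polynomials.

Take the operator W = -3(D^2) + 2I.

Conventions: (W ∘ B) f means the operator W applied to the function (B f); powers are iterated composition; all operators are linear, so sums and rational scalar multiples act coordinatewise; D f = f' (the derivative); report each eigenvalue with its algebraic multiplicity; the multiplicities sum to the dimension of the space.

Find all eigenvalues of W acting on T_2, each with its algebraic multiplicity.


image of 1: 2
image of cos x: 5cos x
image of sin x: 5sin x
image of cos 2x: 14cos 2x
image of sin 2x: 14sin 2x
the matrix is diagonal; its diagonal is (2, 5, 5, 14, 14)
for a triangular matrix the eigenvalues are the diagonal entries, with algebraic multiplicity their repetition count

λ = 2 (multiplicity 1), λ = 5 (multiplicity 2), λ = 14 (multiplicity 2)


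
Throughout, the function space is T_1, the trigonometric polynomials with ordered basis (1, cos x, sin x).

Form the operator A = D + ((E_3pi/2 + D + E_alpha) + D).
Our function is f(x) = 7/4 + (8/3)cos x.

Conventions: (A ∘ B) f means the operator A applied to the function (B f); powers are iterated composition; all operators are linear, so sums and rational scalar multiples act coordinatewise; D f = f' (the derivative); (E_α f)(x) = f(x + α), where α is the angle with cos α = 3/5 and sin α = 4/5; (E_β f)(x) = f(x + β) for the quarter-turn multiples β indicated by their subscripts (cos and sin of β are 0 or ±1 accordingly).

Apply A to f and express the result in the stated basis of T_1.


the result is g(x) = 7/2 + (8/5)cos x - (112/15)sin x

D f = -(8/3)sin x
E_3pi/2 f = 7/4 + (8/3)sin x
D f = -(8/3)sin x
E_alpha f = 7/4 + (8/5)cos x - (32/15)sin x
(E_3pi/2 + D + E_alpha) f = 7/2 + (8/5)cos x - (32/15)sin x
D f = -(8/3)sin x
((E_3pi/2 + D + E_alpha) + D) f = 7/2 + (8/5)cos x - (24/5)sin x
(D + ((E_3pi/2 + D + E_alpha) + D)) f = 7/2 + (8/5)cos x - (112/15)sin x


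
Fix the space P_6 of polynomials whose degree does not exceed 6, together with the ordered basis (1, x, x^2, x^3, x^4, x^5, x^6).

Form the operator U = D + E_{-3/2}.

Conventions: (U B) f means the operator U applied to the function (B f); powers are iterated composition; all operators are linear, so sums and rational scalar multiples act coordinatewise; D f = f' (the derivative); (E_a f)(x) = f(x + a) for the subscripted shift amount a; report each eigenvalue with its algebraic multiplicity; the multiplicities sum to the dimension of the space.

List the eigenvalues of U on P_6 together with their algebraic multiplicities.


λ = 1 (multiplicity 7)

image of 1: 1
image of x: x - 1/2
image of x^2: x^2 - x + 9/4
image of x^3: x^3 - (3/2)x^2 + (27/4)x - 27/8
image of x^4: x^4 - 2x^3 + (27/2)x^2 - (27/2)x + 81/16
image of x^5: x^5 - (5/2)x^4 + (45/2)x^3 - (135/4)x^2 + (405/16)x - 243/32
image of x^6: x^6 - 3x^5 + (135/4)x^4 - (135/2)x^3 + (1215/16)x^2 - (729/16)x + 729/64
the matrix is upper triangular; its diagonal is (1, 1, 1, 1, 1, 1, 1)
for a triangular matrix the eigenvalues are the diagonal entries, with algebraic multiplicity their repetition count


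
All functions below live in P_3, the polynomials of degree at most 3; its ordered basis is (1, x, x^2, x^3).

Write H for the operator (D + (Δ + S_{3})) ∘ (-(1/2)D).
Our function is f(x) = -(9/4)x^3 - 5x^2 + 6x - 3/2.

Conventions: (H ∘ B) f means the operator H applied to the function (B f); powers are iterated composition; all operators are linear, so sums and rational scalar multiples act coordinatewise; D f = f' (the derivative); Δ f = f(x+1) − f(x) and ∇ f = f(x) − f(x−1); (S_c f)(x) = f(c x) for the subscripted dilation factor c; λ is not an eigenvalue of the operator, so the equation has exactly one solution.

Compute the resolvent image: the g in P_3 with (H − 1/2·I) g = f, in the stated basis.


the result is g(x) = (9/2)x^3 - (223/2)x^2 + 603x - 335/2

write g with unknown coordinates in the stated basis and equate coefficients in (H − 1/2·I) g = f
solving from the highest basis element down gives g = (9/2)x^3 - (223/2)x^2 + 603x - 335/2
check: H g = -(243/4)x^2 + (615/2)x - 341/4
so H g − 1/2·g = -(9/4)x^3 - 5x^2 + 6x - 3/2 = f ✓


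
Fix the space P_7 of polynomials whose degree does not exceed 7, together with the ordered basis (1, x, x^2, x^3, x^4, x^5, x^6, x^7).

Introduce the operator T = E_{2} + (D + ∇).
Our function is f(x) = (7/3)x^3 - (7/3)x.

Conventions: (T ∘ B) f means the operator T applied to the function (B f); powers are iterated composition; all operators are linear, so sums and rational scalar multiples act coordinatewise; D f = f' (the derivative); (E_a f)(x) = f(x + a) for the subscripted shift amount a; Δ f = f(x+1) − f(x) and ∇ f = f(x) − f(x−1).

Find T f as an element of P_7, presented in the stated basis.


g(x) = (7/3)x^3 + 28x^2 + (56/3)x + 35/3

E_{2} f = (7/3)x^3 + 14x^2 + (77/3)x + 14
D f = 7x^2 - 7/3
∇ f = 7x^2 - 7x
(D + ∇) f = 14x^2 - 7x - 7/3
(E_{2} + (D + ∇)) f = (7/3)x^3 + 28x^2 + (56/3)x + 35/3


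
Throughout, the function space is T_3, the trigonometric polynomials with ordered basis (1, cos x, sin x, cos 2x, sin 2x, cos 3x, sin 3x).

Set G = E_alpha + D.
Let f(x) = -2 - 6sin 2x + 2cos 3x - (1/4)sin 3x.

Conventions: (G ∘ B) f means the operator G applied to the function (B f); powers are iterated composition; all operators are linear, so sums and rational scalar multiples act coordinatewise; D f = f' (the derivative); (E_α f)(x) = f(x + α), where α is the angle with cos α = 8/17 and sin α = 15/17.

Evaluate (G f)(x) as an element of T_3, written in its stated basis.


E_alpha f = -2 - (1440/289)cos 2x + (966/289)sin 2x - (38609/19652)cos 3x + (2212/4913)sin 3x
D f = -12cos 2x - (3/4)cos 3x - 6sin 3x
(E_alpha + D) f = -2 - (4908/289)cos 2x + (966/289)sin 2x - (13337/4913)cos 3x - (27266/4913)sin 3x

g(x) = -2 - (4908/289)cos 2x + (966/289)sin 2x - (13337/4913)cos 3x - (27266/4913)sin 3x


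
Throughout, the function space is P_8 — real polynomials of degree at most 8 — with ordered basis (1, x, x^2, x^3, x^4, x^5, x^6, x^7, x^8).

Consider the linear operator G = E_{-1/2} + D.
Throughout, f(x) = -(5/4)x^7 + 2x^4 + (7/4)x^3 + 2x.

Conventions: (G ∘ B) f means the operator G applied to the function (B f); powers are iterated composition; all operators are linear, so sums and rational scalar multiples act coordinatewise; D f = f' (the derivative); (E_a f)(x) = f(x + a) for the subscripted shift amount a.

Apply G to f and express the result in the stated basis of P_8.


E_{-1/2} f = -(5/4)x^7 + (35/8)x^6 - (105/16)x^5 + (239/32)x^4 - (319/64)x^3 + (153/128)x^2 + (557/256)x - 555/512
D f = -(35/4)x^6 + 8x^3 + (21/4)x^2 + 2
(E_{-1/2} + D) f = -(5/4)x^7 - (35/8)x^6 - (105/16)x^5 + (239/32)x^4 + (193/64)x^3 + (825/128)x^2 + (557/256)x + 469/512

the image equals g(x) = -(5/4)x^7 - (35/8)x^6 - (105/16)x^5 + (239/32)x^4 + (193/64)x^3 + (825/128)x^2 + (557/256)x + 469/512


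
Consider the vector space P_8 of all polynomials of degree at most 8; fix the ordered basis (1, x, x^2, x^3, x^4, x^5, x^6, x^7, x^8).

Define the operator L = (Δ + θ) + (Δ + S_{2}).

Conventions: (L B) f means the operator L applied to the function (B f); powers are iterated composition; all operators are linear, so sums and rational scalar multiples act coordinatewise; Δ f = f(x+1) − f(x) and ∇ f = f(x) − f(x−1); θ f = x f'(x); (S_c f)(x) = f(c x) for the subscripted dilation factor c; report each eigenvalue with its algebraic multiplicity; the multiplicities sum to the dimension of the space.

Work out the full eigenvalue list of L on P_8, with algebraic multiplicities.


image of 1: 1
image of x: 3x + 2
image of x^2: 6x^2 + 4x + 2
image of x^3: 11x^3 + 6x^2 + 6x + 2
image of x^4: 20x^4 + 8x^3 + 12x^2 + 8x + 2
image of x^5: 37x^5 + 10x^4 + 20x^3 + 20x^2 + 10x + 2
image of x^6: 70x^6 + 12x^5 + 30x^4 + 40x^3 + 30x^2 + 12x + 2
image of x^7: 135x^7 + 14x^6 + 42x^5 + 70x^4 + 70x^3 + 42x^2 + 14x + 2
image of x^8: 264x^8 + 16x^7 + 56x^6 + 112x^5 + 140x^4 + 112x^3 + 56x^2 + 16x + 2
the matrix is upper triangular; its diagonal is (1, 3, 6, 11, 20, 37, 70, 135, 264)
for a triangular matrix the eigenvalues are the diagonal entries, with algebraic multiplicity their repetition count

λ = 1 (multiplicity 1), λ = 3 (multiplicity 1), λ = 6 (multiplicity 1), λ = 11 (multiplicity 1), λ = 20 (multiplicity 1), λ = 37 (multiplicity 1), λ = 70 (multiplicity 1), λ = 135 (multiplicity 1), λ = 264 (multiplicity 1)


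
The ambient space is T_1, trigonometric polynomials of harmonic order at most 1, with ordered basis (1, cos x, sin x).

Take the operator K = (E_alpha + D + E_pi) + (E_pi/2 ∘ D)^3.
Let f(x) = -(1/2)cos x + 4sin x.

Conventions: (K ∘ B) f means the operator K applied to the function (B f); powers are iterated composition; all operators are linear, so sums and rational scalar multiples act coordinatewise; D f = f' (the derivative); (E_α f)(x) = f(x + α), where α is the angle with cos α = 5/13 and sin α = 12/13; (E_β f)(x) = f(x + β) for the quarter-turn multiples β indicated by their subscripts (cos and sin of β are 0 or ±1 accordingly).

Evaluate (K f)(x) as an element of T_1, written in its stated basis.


E_alpha f = (7/2)cos x + 2sin x
D f = 4cos x + (1/2)sin x
E_pi f = (1/2)cos x - 4sin x
(E_alpha + D + E_pi) f = 8cos x - (3/2)sin x
D f = 4cos x + (1/2)sin x
E_pi/2 D f = (1/2)cos x - 4sin x
D (E_pi/2 ∘ D) f = -4cos x - (1/2)sin x
E_pi/2 D (E_pi/2 ∘ D) f = -(1/2)cos x + 4sin x
D (E_pi/2 ∘ D) (E_pi/2 ∘ D) f = 4cos x + (1/2)sin x
E_pi/2 D (E_pi/2 ∘ D) (E_pi/2 ∘ D) f = (1/2)cos x - 4sin x
((E_alpha + D + E_pi) + (E_pi/2 ∘ D)^3) f = (17/2)cos x - (11/2)sin x

the image equals g(x) = (17/2)cos x - (11/2)sin x


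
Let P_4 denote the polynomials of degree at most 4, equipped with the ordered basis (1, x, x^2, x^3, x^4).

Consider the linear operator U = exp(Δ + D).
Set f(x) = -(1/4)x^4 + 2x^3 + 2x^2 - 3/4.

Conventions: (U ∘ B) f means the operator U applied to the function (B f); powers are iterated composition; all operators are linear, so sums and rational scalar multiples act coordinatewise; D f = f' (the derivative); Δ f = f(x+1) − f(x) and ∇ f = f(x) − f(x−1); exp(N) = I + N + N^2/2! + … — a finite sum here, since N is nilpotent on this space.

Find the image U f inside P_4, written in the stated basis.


order-1 term: -2x^3 + (21/2)x^2 + 13x + 15/4
order-2 term: -6x^2 + 18x + 69/4
order-3 term: -8x + 10
order-4 term: -4
the series for exp(Δ + D) f terminates at order 4
exp(Δ + D) f = -(1/4)x^4 + (13/2)x^2 + 23x + 105/4

g(x) = -(1/4)x^4 + (13/2)x^2 + 23x + 105/4


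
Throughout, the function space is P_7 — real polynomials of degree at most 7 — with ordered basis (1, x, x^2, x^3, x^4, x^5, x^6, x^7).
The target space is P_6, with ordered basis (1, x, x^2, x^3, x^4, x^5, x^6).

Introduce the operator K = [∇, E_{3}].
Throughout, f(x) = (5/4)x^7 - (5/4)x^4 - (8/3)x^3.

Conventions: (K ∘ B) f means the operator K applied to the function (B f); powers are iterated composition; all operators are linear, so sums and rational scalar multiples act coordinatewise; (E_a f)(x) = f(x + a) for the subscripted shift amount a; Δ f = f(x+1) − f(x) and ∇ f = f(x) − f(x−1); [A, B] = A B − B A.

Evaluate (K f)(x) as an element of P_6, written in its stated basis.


the result is g(x) = 0

E_{3} f = (5/4)x^7 + (105/4)x^6 + (945/4)x^5 + 1180x^4 + (42313/12)x^3 + (25149/4)x^2 + (24687/4)x + 5121/2
∇ E_{3} f = (35/4)x^6 + (525/4)x^5 + (3325/4)x^4 + (11355/4)x^3 + (21973/4)x^2 + (22735/4)x + 14651/6
∇ f = (35/4)x^6 - (105/4)x^5 + (175/4)x^4 - (195/4)x^3 + (103/4)x^2 - (23/4)x - 1/6
E_{3} ∇ f = (35/4)x^6 + (525/4)x^5 + (3325/4)x^4 + (11355/4)x^3 + (21973/4)x^2 + (22735/4)x + 14651/6
[∇, E_{3}] f = 0


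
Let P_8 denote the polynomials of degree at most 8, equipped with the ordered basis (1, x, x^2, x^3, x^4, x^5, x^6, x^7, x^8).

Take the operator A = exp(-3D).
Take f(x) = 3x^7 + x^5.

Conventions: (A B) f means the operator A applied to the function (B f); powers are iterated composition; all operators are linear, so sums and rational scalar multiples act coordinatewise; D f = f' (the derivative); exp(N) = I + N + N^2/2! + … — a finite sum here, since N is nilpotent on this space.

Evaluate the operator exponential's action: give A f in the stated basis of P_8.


order-1 term: -63x^6 - 15x^4
order-2 term: 567x^5 + 90x^3
order-3 term: -2835x^4 - 270x^2
order-4 term: 8505x^3 + 405x
order-5 term: -15309x^2 - 243
order-6 term: 15309x
order-7 term: -6561
the series for exp(-3D) f terminates at order 7
exp(-3D) f = 3x^7 - 63x^6 + 568x^5 - 2850x^4 + 8595x^3 - 15579x^2 + 15714x - 6804

the image equals g(x) = 3x^7 - 63x^6 + 568x^5 - 2850x^4 + 8595x^3 - 15579x^2 + 15714x - 6804


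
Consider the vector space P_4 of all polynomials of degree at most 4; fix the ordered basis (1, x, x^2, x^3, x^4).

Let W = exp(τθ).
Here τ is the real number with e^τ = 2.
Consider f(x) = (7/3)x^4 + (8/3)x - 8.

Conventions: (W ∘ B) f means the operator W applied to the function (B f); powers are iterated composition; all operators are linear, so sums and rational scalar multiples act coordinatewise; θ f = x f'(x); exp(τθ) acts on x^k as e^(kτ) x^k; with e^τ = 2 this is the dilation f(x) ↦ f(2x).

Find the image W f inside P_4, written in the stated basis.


the result is g(x) = (112/3)x^4 + (16/3)x - 8

exp(τθ) x^k = e^(kτ) x^k; with e^τ = 2 this sends x^k to 2^k x^k
x ↦ 2 x
x^4 ↦ 16 x^4
applying this coordinatewise to f: exp(τθ) f = (112/3)x^4 + (16/3)x - 8


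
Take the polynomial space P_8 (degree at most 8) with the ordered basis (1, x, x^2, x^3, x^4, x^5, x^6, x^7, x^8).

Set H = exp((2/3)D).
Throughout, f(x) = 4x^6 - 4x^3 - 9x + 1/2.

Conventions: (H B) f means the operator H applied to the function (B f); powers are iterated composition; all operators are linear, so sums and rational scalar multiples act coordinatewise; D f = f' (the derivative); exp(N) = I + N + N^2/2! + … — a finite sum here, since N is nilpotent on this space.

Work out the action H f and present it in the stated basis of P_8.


g(x) = 4x^6 + 16x^5 + (80/3)x^4 + (532/27)x^3 + (104/27)x^2 - (905/81)x - 9235/1458

order-1 term: 16x^5 - 8x^2 - 6
order-2 term: (80/3)x^4 - (16/3)x
order-3 term: (640/27)x^3 - 32/27
order-4 term: (320/27)x^2
order-5 term: (256/81)x
order-6 term: 256/729
the series for exp((2/3)D) f terminates at order 6
exp((2/3)D) f = 4x^6 + 16x^5 + (80/3)x^4 + (532/27)x^3 + (104/27)x^2 - (905/81)x - 9235/1458


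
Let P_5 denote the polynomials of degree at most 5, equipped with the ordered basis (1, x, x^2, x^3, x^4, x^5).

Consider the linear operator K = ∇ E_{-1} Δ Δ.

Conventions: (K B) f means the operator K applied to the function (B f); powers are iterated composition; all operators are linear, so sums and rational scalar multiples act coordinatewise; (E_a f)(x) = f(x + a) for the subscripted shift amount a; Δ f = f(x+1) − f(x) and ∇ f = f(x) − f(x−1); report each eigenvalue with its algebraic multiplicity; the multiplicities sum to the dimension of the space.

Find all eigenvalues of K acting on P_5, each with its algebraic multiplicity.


image of 1: 0
image of x: 0
image of x^2: 0
image of x^3: 6
image of x^4: 24x - 12
image of x^5: 60x^2 - 60x + 30
the matrix is upper triangular; its diagonal is (0, 0, 0, 0, 0, 0)
for a triangular matrix the eigenvalues are the diagonal entries, with algebraic multiplicity their repetition count

λ = 0 (multiplicity 6)


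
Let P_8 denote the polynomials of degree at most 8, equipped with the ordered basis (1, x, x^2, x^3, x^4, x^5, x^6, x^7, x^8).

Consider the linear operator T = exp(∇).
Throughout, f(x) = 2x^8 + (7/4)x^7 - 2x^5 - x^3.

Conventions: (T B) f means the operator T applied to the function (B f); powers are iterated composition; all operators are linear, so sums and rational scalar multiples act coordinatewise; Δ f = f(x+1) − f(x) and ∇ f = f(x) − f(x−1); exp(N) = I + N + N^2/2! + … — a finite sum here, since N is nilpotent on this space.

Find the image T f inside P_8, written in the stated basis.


order-1 term: 16x^7 - (175/4)x^6 + (301/4)x^5 - (355/4)x^4 + (283/4)x^3 - (169/4)x^2 + (67/4)x - 13/4
order-2 term: 56x^6 - (1197/4)x^5 + (3185/4)x^4 - (5085/4)x^3 + (4979/4)x^2 - (2805/4)x + 707/4
order-3 term: 112x^5 - (3115/4)x^4 + (4865/2)x^3 - (16565/4)x^2 + (7547/2)x - 5825/4
order-4 term: 140x^4 - (4235/4)x^3 + (6545/2)x^2 - (19255/4)x + 5619/2
order-5 term: 112x^3 - (3213/4)x^2 + (8225/4)x - 1857
order-6 term: 56x^2 - (1295/4)x + 1981/4
order-7 term: 16x - 217/4
order-8 term: 2
the series for exp(∇) f terminates at order 8
exp(∇) f = 2x^8 + (71/4)x^7 + (49/4)x^6 - 114x^5 + (275/4)x^4 + (1137/4)x^3 - (827/2)x^2 + (95/4)x + 451/4

the result is g(x) = 2x^8 + (71/4)x^7 + (49/4)x^6 - 114x^5 + (275/4)x^4 + (1137/4)x^3 - (827/2)x^2 + (95/4)x + 451/4


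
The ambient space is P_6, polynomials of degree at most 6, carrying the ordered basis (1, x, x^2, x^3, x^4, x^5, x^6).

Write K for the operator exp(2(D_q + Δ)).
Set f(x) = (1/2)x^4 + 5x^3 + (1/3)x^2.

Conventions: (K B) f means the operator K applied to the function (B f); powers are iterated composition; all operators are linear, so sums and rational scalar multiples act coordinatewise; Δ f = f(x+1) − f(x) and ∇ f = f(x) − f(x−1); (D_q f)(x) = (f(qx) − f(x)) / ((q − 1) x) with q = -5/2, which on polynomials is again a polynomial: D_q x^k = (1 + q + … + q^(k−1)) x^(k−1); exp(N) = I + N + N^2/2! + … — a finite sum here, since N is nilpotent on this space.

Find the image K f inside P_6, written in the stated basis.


order-1 term: -(55/8)x^3 + (167/2)x^2 + (103/3)x + 35/3
order-2 term: -(1705/32)x^2 + (169/8)x + 3487/24
order-3 term: -(1705/96)x - 353/48
order-4 term: -1705/96
the series for exp(2(D_q + Δ)) f terminates at order 4
exp(2(D_q + Δ)) f = (1/2)x^4 - (15/8)x^3 + (2933/96)x^2 + (3619/96)x + 4219/32

g(x) = (1/2)x^4 - (15/8)x^3 + (2933/96)x^2 + (3619/96)x + 4219/32


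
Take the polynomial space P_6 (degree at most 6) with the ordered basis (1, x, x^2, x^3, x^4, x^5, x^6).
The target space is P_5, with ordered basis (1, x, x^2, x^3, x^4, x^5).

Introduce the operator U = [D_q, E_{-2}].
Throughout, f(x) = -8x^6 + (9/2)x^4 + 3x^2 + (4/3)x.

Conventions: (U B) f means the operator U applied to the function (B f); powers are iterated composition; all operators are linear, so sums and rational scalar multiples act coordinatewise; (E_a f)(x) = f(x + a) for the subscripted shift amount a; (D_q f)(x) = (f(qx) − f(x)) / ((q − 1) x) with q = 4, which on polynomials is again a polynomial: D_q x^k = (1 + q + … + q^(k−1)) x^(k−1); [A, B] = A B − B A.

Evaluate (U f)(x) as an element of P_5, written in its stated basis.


the image equals g(x) = -76464x^4 + 396000x^3 - 845181x^2 + 859950x - 344970

E_{-2} f = -8x^6 + 96x^5 - (951/2)x^4 + 1244x^3 - 1809x^2 + (4144/3)x - 1292/3
D_q E_{-2} f = -10920x^5 + 32736x^4 - (80835/2)x^3 + 26124x^2 - 9045x + 4144/3
D_q f = -10920x^5 + (765/2)x^3 + 15x + 4/3
E_{-2} D_q f = -10920x^5 + 109200x^4 - (872835/2)x^3 + 871305x^2 - 868995x + 1039054/3
[D_q, E_{-2}] f = -76464x^4 + 396000x^3 - 845181x^2 + 859950x - 344970


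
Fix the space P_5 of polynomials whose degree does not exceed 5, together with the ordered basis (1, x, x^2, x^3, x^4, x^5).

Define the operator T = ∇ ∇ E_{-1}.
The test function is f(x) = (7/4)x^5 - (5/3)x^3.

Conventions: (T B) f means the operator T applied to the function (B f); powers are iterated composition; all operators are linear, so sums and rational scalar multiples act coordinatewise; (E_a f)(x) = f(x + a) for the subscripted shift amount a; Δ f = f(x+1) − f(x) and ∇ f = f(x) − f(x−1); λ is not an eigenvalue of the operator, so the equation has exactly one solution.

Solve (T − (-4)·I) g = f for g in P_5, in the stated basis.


the image equals g(x) = (7/16)x^5 - (125/48)x^3 + (105/8)x^2 - (375/16)x + 85/16

write g with unknown coordinates in the stated basis and equate coefficients in (T − (-4)·I) g = f
solving from the highest basis element down gives g = (7/16)x^5 - (125/48)x^3 + (105/8)x^2 - (375/16)x + 85/16
check: T g = (35/4)x^3 - (105/2)x^2 + (375/4)x - 85/4
so T g − (-4)·g = (7/4)x^5 - (5/3)x^3 = f ✓


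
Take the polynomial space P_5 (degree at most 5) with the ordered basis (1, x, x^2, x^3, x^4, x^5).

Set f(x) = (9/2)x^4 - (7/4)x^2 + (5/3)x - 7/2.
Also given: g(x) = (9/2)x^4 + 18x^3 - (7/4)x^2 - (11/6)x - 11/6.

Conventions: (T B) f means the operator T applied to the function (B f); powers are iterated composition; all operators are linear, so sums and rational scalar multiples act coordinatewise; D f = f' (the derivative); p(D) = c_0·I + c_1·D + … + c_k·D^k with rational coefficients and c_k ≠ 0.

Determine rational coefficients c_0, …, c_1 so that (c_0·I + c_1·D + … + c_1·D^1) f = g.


p(D) = I + D, i.e. c_0 = 1, c_1 = 1

D^0 f = (9/2)x^4 - (7/4)x^2 + (5/3)x - 7/2
D^1 f = 18x^3 - (7/2)x + 5/3
matching coefficients of g against c_0 f + c_1 Df + … from the top degree down determines the c_i
solution: c_0 = 1, c_1 = 1


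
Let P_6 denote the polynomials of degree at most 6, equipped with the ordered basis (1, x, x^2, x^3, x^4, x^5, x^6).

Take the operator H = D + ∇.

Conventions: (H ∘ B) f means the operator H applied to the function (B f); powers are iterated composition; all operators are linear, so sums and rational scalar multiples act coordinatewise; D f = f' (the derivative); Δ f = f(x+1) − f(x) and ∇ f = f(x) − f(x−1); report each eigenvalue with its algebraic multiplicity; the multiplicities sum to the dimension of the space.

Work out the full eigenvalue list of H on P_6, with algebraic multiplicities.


λ = 0 (multiplicity 7)

image of 1: 0
image of x: 2
image of x^2: 4x - 1
image of x^3: 6x^2 - 3x + 1
image of x^4: 8x^3 - 6x^2 + 4x - 1
image of x^5: 10x^4 - 10x^3 + 10x^2 - 5x + 1
image of x^6: 12x^5 - 15x^4 + 20x^3 - 15x^2 + 6x - 1
the matrix is upper triangular; its diagonal is (0, 0, 0, 0, 0, 0, 0)
for a triangular matrix the eigenvalues are the diagonal entries, with algebraic multiplicity their repetition count


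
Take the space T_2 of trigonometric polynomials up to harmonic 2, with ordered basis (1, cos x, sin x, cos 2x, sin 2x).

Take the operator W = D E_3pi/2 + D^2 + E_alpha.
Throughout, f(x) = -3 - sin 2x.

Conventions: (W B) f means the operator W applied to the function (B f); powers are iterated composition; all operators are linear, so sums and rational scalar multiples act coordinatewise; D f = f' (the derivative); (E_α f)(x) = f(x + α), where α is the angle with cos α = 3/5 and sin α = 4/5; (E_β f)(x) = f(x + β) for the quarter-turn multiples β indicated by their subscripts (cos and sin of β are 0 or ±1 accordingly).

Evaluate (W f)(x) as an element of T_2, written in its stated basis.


g(x) = -3 + (26/25)cos 2x + (107/25)sin 2x

E_3pi/2 f = -3 + sin 2x
D E_3pi/2 f = 2cos 2x
D f = -2cos 2x
D D f = 4sin 2x
E_alpha f = -3 - (24/25)cos 2x + (7/25)sin 2x
(D E_3pi/2 + D^2 + E_alpha) f = -3 + (26/25)cos 2x + (107/25)sin 2x


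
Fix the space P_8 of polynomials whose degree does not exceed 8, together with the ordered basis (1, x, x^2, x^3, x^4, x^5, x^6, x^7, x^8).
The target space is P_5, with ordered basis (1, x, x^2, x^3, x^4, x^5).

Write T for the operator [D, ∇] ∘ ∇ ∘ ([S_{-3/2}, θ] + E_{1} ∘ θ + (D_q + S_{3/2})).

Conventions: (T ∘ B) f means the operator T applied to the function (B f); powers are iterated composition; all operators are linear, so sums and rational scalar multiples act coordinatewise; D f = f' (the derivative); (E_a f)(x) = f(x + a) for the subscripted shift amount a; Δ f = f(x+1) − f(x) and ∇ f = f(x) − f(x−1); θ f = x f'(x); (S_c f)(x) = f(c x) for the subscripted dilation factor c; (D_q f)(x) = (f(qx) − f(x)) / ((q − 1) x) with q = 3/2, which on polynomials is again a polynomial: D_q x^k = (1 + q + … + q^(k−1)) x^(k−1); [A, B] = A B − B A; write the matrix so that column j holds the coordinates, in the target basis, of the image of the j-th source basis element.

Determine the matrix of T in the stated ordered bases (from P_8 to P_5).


image of 1: 0
image of x: 0
image of x^2: 0
image of x^3: 0
image of x^4: 0
image of x^5: 0
image of x^6: 0
image of x^7: 0
image of x^8: 0
each image's coordinates form column j of the matrix

the matrix is [[0, 0, 0, 0, 0, 0, 0, 0, 0]; [0, 0, 0, 0, 0, 0, 0, 0, 0]; [0, 0, 0, 0, 0, 0, 0, 0, 0]; [0, 0, 0, 0, 0, 0, 0, 0, 0]; [0, 0, 0, 0, 0, 0, 0, 0, 0]; [0, 0, 0, 0, 0, 0, 0, 0, 0]] (rows listed top to bottom)


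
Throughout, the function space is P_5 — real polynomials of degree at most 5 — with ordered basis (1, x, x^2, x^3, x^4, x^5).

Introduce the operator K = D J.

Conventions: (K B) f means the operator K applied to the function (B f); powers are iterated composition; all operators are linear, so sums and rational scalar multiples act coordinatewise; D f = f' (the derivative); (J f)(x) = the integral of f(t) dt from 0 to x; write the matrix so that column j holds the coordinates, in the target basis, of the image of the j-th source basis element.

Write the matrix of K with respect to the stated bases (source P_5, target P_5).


image of 1: 1
image of x: x
image of x^2: x^2
image of x^3: x^3
image of x^4: x^4
image of x^5: x^5
each image's coordinates form column j of the matrix

the matrix is [[1, 0, 0, 0, 0, 0]; [0, 1, 0, 0, 0, 0]; [0, 0, 1, 0, 0, 0]; [0, 0, 0, 1, 0, 0]; [0, 0, 0, 0, 1, 0]; [0, 0, 0, 0, 0, 1]] (rows listed top to bottom)


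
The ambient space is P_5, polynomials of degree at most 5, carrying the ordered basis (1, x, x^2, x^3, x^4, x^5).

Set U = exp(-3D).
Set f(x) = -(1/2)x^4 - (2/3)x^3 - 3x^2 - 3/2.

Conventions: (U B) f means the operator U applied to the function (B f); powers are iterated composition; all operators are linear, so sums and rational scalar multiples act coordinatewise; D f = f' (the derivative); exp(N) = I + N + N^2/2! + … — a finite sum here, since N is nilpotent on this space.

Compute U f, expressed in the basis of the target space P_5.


the image equals g(x) = -(1/2)x^4 + (16/3)x^3 - 24x^2 + 54x - 51

order-1 term: 6x^3 + 6x^2 + 18x
order-2 term: -27x^2 - 18x - 27
order-3 term: 54x + 18
order-4 term: -81/2
the series for exp(-3D) f terminates at order 4
exp(-3D) f = -(1/2)x^4 + (16/3)x^3 - 24x^2 + 54x - 51


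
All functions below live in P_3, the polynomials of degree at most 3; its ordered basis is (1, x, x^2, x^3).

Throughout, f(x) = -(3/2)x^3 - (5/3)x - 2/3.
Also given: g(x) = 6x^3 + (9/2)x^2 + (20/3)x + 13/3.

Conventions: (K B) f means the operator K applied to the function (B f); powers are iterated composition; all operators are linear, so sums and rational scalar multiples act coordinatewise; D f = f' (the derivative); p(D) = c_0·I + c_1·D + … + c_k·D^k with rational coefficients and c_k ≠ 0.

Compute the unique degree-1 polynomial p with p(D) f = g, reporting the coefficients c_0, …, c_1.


c_0 = -4, c_1 = -1

D^0 f = -(3/2)x^3 - (5/3)x - 2/3
D^1 f = -(9/2)x^2 - 5/3
matching coefficients of g against c_0 f + c_1 Df + … from the top degree down determines the c_i
solution: c_0 = -4, c_1 = -1


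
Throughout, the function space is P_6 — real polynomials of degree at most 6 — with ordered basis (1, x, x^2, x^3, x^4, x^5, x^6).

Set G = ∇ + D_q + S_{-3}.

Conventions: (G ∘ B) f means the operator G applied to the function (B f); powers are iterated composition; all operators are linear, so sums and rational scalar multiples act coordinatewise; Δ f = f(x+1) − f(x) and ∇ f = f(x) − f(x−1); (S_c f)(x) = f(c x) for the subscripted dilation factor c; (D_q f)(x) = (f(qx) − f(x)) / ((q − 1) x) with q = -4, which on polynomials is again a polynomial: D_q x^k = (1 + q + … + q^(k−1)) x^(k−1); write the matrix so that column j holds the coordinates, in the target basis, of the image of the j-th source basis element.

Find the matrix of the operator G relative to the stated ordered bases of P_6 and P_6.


image of 1: 1
image of x: -3x + 2
image of x^2: 9x^2 - x - 1
image of x^3: -27x^3 + 16x^2 - 3x + 1
image of x^4: 81x^4 - 47x^3 - 6x^2 + 4x - 1
image of x^5: -243x^5 + 210x^4 - 10x^3 + 10x^2 - 5x + 1
image of x^6: 729x^6 - 813x^5 - 15x^4 + 20x^3 - 15x^2 + 6x - 1
each image's coordinates form column j of the matrix

the matrix is [[1, 2, -1, 1, -1, 1, -1]; [0, -3, -1, -3, 4, -5, 6]; [0, 0, 9, 16, -6, 10, -15]; [0, 0, 0, -27, -47, -10, 20]; [0, 0, 0, 0, 81, 210, -15]; [0, 0, 0, 0, 0, -243, -813]; [0, 0, 0, 0, 0, 0, 729]] (rows listed top to bottom)


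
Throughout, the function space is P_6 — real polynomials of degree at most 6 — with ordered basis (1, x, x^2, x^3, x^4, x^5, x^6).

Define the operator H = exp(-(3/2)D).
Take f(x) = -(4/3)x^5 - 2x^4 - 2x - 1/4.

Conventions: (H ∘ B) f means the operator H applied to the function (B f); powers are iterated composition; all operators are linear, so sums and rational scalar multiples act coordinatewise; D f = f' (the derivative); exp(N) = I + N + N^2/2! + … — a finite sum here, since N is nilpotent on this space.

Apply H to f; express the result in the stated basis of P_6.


g(x) = -(4/3)x^5 + 8x^4 - 18x^3 + 18x^2 - (35/4)x + 11/4

order-1 term: 10x^4 + 12x^3 + 3
order-2 term: -30x^3 - 27x^2
order-3 term: 45x^2 + 27x
order-4 term: -(135/4)x - 81/8
order-5 term: 81/8
the series for exp(-(3/2)D) f terminates at order 5
exp(-(3/2)D) f = -(4/3)x^5 + 8x^4 - 18x^3 + 18x^2 - (35/4)x + 11/4


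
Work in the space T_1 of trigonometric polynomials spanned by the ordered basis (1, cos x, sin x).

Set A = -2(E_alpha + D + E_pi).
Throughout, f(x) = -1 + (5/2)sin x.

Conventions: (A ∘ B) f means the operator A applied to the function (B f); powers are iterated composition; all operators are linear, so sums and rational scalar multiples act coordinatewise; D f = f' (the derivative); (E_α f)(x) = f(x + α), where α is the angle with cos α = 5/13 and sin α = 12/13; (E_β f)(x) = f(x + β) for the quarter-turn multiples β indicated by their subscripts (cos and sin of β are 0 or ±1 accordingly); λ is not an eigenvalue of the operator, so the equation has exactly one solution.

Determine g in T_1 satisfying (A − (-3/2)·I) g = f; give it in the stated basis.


g(x) = 2/5 + (500/1157)cos x + (355/1157)sin x

write g with unknown coordinates in the stated basis and equate coefficients in (A − (-3/2)·I) g = f
solving from the highest basis element down gives g = 2/5 + (500/1157)cos x + (355/1157)sin x
check: A g = -8/5 - (750/1157)cos x + (2360/1157)sin x
so A g − (-3/2)·g = -1 + (5/2)sin x = f ✓
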